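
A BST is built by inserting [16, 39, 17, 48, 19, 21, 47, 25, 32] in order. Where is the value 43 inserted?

Starting tree (level order): [16, None, 39, 17, 48, None, 19, 47, None, None, 21, None, None, None, 25, None, 32]
Insertion path: 16 -> 39 -> 48 -> 47
Result: insert 43 as left child of 47
Final tree (level order): [16, None, 39, 17, 48, None, 19, 47, None, None, 21, 43, None, None, 25, None, None, None, 32]


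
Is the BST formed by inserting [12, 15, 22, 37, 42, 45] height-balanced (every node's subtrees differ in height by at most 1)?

Tree (level-order array): [12, None, 15, None, 22, None, 37, None, 42, None, 45]
Definition: a tree is height-balanced if, at every node, |h(left) - h(right)| <= 1 (empty subtree has height -1).
Bottom-up per-node check:
  node 45: h_left=-1, h_right=-1, diff=0 [OK], height=0
  node 42: h_left=-1, h_right=0, diff=1 [OK], height=1
  node 37: h_left=-1, h_right=1, diff=2 [FAIL (|-1-1|=2 > 1)], height=2
  node 22: h_left=-1, h_right=2, diff=3 [FAIL (|-1-2|=3 > 1)], height=3
  node 15: h_left=-1, h_right=3, diff=4 [FAIL (|-1-3|=4 > 1)], height=4
  node 12: h_left=-1, h_right=4, diff=5 [FAIL (|-1-4|=5 > 1)], height=5
Node 37 violates the condition: |-1 - 1| = 2 > 1.
Result: Not balanced


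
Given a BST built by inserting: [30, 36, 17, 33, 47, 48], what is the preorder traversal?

Tree insertion order: [30, 36, 17, 33, 47, 48]
Tree (level-order array): [30, 17, 36, None, None, 33, 47, None, None, None, 48]
Preorder traversal: [30, 17, 36, 33, 47, 48]


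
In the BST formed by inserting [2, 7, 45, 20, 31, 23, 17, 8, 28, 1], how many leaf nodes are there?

Tree built from: [2, 7, 45, 20, 31, 23, 17, 8, 28, 1]
Tree (level-order array): [2, 1, 7, None, None, None, 45, 20, None, 17, 31, 8, None, 23, None, None, None, None, 28]
Rule: A leaf has 0 children.
Per-node child counts:
  node 2: 2 child(ren)
  node 1: 0 child(ren)
  node 7: 1 child(ren)
  node 45: 1 child(ren)
  node 20: 2 child(ren)
  node 17: 1 child(ren)
  node 8: 0 child(ren)
  node 31: 1 child(ren)
  node 23: 1 child(ren)
  node 28: 0 child(ren)
Matching nodes: [1, 8, 28]
Count of leaf nodes: 3


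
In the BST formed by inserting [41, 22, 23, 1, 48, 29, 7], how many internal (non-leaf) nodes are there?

Tree built from: [41, 22, 23, 1, 48, 29, 7]
Tree (level-order array): [41, 22, 48, 1, 23, None, None, None, 7, None, 29]
Rule: An internal node has at least one child.
Per-node child counts:
  node 41: 2 child(ren)
  node 22: 2 child(ren)
  node 1: 1 child(ren)
  node 7: 0 child(ren)
  node 23: 1 child(ren)
  node 29: 0 child(ren)
  node 48: 0 child(ren)
Matching nodes: [41, 22, 1, 23]
Count of internal (non-leaf) nodes: 4


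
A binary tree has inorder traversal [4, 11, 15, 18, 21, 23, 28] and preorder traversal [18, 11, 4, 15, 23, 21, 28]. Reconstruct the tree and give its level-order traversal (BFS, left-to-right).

Inorder:  [4, 11, 15, 18, 21, 23, 28]
Preorder: [18, 11, 4, 15, 23, 21, 28]
Algorithm: preorder visits root first, so consume preorder in order;
for each root, split the current inorder slice at that value into
left-subtree inorder and right-subtree inorder, then recurse.
Recursive splits:
  root=18; inorder splits into left=[4, 11, 15], right=[21, 23, 28]
  root=11; inorder splits into left=[4], right=[15]
  root=4; inorder splits into left=[], right=[]
  root=15; inorder splits into left=[], right=[]
  root=23; inorder splits into left=[21], right=[28]
  root=21; inorder splits into left=[], right=[]
  root=28; inorder splits into left=[], right=[]
Reconstructed level-order: [18, 11, 23, 4, 15, 21, 28]


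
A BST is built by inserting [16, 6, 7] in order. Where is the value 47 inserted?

Starting tree (level order): [16, 6, None, None, 7]
Insertion path: 16
Result: insert 47 as right child of 16
Final tree (level order): [16, 6, 47, None, 7]


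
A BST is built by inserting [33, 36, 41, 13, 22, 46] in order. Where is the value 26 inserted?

Starting tree (level order): [33, 13, 36, None, 22, None, 41, None, None, None, 46]
Insertion path: 33 -> 13 -> 22
Result: insert 26 as right child of 22
Final tree (level order): [33, 13, 36, None, 22, None, 41, None, 26, None, 46]


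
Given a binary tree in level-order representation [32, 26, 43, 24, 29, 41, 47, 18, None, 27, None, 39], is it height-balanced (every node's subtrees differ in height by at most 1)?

Tree (level-order array): [32, 26, 43, 24, 29, 41, 47, 18, None, 27, None, 39]
Definition: a tree is height-balanced if, at every node, |h(left) - h(right)| <= 1 (empty subtree has height -1).
Bottom-up per-node check:
  node 18: h_left=-1, h_right=-1, diff=0 [OK], height=0
  node 24: h_left=0, h_right=-1, diff=1 [OK], height=1
  node 27: h_left=-1, h_right=-1, diff=0 [OK], height=0
  node 29: h_left=0, h_right=-1, diff=1 [OK], height=1
  node 26: h_left=1, h_right=1, diff=0 [OK], height=2
  node 39: h_left=-1, h_right=-1, diff=0 [OK], height=0
  node 41: h_left=0, h_right=-1, diff=1 [OK], height=1
  node 47: h_left=-1, h_right=-1, diff=0 [OK], height=0
  node 43: h_left=1, h_right=0, diff=1 [OK], height=2
  node 32: h_left=2, h_right=2, diff=0 [OK], height=3
All nodes satisfy the balance condition.
Result: Balanced


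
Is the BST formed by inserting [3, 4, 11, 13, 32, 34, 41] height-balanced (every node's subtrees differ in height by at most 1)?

Tree (level-order array): [3, None, 4, None, 11, None, 13, None, 32, None, 34, None, 41]
Definition: a tree is height-balanced if, at every node, |h(left) - h(right)| <= 1 (empty subtree has height -1).
Bottom-up per-node check:
  node 41: h_left=-1, h_right=-1, diff=0 [OK], height=0
  node 34: h_left=-1, h_right=0, diff=1 [OK], height=1
  node 32: h_left=-1, h_right=1, diff=2 [FAIL (|-1-1|=2 > 1)], height=2
  node 13: h_left=-1, h_right=2, diff=3 [FAIL (|-1-2|=3 > 1)], height=3
  node 11: h_left=-1, h_right=3, diff=4 [FAIL (|-1-3|=4 > 1)], height=4
  node 4: h_left=-1, h_right=4, diff=5 [FAIL (|-1-4|=5 > 1)], height=5
  node 3: h_left=-1, h_right=5, diff=6 [FAIL (|-1-5|=6 > 1)], height=6
Node 32 violates the condition: |-1 - 1| = 2 > 1.
Result: Not balanced


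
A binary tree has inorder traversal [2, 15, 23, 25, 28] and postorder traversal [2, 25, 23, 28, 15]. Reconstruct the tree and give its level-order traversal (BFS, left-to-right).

Inorder:   [2, 15, 23, 25, 28]
Postorder: [2, 25, 23, 28, 15]
Algorithm: postorder visits root last, so walk postorder right-to-left;
each value is the root of the current inorder slice — split it at that
value, recurse on the right subtree first, then the left.
Recursive splits:
  root=15; inorder splits into left=[2], right=[23, 25, 28]
  root=28; inorder splits into left=[23, 25], right=[]
  root=23; inorder splits into left=[], right=[25]
  root=25; inorder splits into left=[], right=[]
  root=2; inorder splits into left=[], right=[]
Reconstructed level-order: [15, 2, 28, 23, 25]


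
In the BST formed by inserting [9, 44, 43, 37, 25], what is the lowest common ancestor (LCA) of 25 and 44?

Tree insertion order: [9, 44, 43, 37, 25]
Tree (level-order array): [9, None, 44, 43, None, 37, None, 25]
In a BST, the LCA of p=25, q=44 is the first node v on the
root-to-leaf path with p <= v <= q (go left if both < v, right if both > v).
Walk from root:
  at 9: both 25 and 44 > 9, go right
  at 44: 25 <= 44 <= 44, this is the LCA
LCA = 44


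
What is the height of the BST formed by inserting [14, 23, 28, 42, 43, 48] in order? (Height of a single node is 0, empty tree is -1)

Insertion order: [14, 23, 28, 42, 43, 48]
Tree (level-order array): [14, None, 23, None, 28, None, 42, None, 43, None, 48]
Compute height bottom-up (empty subtree = -1):
  height(48) = 1 + max(-1, -1) = 0
  height(43) = 1 + max(-1, 0) = 1
  height(42) = 1 + max(-1, 1) = 2
  height(28) = 1 + max(-1, 2) = 3
  height(23) = 1 + max(-1, 3) = 4
  height(14) = 1 + max(-1, 4) = 5
Height = 5


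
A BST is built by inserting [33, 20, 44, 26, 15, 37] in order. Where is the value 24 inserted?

Starting tree (level order): [33, 20, 44, 15, 26, 37]
Insertion path: 33 -> 20 -> 26
Result: insert 24 as left child of 26
Final tree (level order): [33, 20, 44, 15, 26, 37, None, None, None, 24]


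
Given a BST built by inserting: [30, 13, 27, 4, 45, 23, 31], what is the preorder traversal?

Tree insertion order: [30, 13, 27, 4, 45, 23, 31]
Tree (level-order array): [30, 13, 45, 4, 27, 31, None, None, None, 23]
Preorder traversal: [30, 13, 4, 27, 23, 45, 31]


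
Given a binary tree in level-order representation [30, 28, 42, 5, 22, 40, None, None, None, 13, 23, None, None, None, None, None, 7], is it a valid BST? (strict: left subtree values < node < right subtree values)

Level-order array: [30, 28, 42, 5, 22, 40, None, None, None, 13, 23, None, None, None, None, None, 7]
Validate using subtree bounds (lo, hi): at each node, require lo < value < hi,
then recurse left with hi=value and right with lo=value.
Preorder trace (stopping at first violation):
  at node 30 with bounds (-inf, +inf): OK
  at node 28 with bounds (-inf, 30): OK
  at node 5 with bounds (-inf, 28): OK
  at node 22 with bounds (28, 30): VIOLATION
Node 22 violates its bound: not (28 < 22 < 30).
Result: Not a valid BST


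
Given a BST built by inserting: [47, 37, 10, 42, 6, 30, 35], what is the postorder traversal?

Tree insertion order: [47, 37, 10, 42, 6, 30, 35]
Tree (level-order array): [47, 37, None, 10, 42, 6, 30, None, None, None, None, None, 35]
Postorder traversal: [6, 35, 30, 10, 42, 37, 47]


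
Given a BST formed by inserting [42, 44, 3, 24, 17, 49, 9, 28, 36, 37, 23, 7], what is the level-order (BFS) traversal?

Tree insertion order: [42, 44, 3, 24, 17, 49, 9, 28, 36, 37, 23, 7]
Tree (level-order array): [42, 3, 44, None, 24, None, 49, 17, 28, None, None, 9, 23, None, 36, 7, None, None, None, None, 37]
BFS from the root, enqueuing left then right child of each popped node:
  queue [42] -> pop 42, enqueue [3, 44], visited so far: [42]
  queue [3, 44] -> pop 3, enqueue [24], visited so far: [42, 3]
  queue [44, 24] -> pop 44, enqueue [49], visited so far: [42, 3, 44]
  queue [24, 49] -> pop 24, enqueue [17, 28], visited so far: [42, 3, 44, 24]
  queue [49, 17, 28] -> pop 49, enqueue [none], visited so far: [42, 3, 44, 24, 49]
  queue [17, 28] -> pop 17, enqueue [9, 23], visited so far: [42, 3, 44, 24, 49, 17]
  queue [28, 9, 23] -> pop 28, enqueue [36], visited so far: [42, 3, 44, 24, 49, 17, 28]
  queue [9, 23, 36] -> pop 9, enqueue [7], visited so far: [42, 3, 44, 24, 49, 17, 28, 9]
  queue [23, 36, 7] -> pop 23, enqueue [none], visited so far: [42, 3, 44, 24, 49, 17, 28, 9, 23]
  queue [36, 7] -> pop 36, enqueue [37], visited so far: [42, 3, 44, 24, 49, 17, 28, 9, 23, 36]
  queue [7, 37] -> pop 7, enqueue [none], visited so far: [42, 3, 44, 24, 49, 17, 28, 9, 23, 36, 7]
  queue [37] -> pop 37, enqueue [none], visited so far: [42, 3, 44, 24, 49, 17, 28, 9, 23, 36, 7, 37]
Result: [42, 3, 44, 24, 49, 17, 28, 9, 23, 36, 7, 37]


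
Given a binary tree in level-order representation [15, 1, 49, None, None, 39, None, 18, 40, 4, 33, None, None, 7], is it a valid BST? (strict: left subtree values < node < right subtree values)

Level-order array: [15, 1, 49, None, None, 39, None, 18, 40, 4, 33, None, None, 7]
Validate using subtree bounds (lo, hi): at each node, require lo < value < hi,
then recurse left with hi=value and right with lo=value.
Preorder trace (stopping at first violation):
  at node 15 with bounds (-inf, +inf): OK
  at node 1 with bounds (-inf, 15): OK
  at node 49 with bounds (15, +inf): OK
  at node 39 with bounds (15, 49): OK
  at node 18 with bounds (15, 39): OK
  at node 4 with bounds (15, 18): VIOLATION
Node 4 violates its bound: not (15 < 4 < 18).
Result: Not a valid BST


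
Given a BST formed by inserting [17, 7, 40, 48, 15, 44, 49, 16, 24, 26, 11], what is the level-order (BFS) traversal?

Tree insertion order: [17, 7, 40, 48, 15, 44, 49, 16, 24, 26, 11]
Tree (level-order array): [17, 7, 40, None, 15, 24, 48, 11, 16, None, 26, 44, 49]
BFS from the root, enqueuing left then right child of each popped node:
  queue [17] -> pop 17, enqueue [7, 40], visited so far: [17]
  queue [7, 40] -> pop 7, enqueue [15], visited so far: [17, 7]
  queue [40, 15] -> pop 40, enqueue [24, 48], visited so far: [17, 7, 40]
  queue [15, 24, 48] -> pop 15, enqueue [11, 16], visited so far: [17, 7, 40, 15]
  queue [24, 48, 11, 16] -> pop 24, enqueue [26], visited so far: [17, 7, 40, 15, 24]
  queue [48, 11, 16, 26] -> pop 48, enqueue [44, 49], visited so far: [17, 7, 40, 15, 24, 48]
  queue [11, 16, 26, 44, 49] -> pop 11, enqueue [none], visited so far: [17, 7, 40, 15, 24, 48, 11]
  queue [16, 26, 44, 49] -> pop 16, enqueue [none], visited so far: [17, 7, 40, 15, 24, 48, 11, 16]
  queue [26, 44, 49] -> pop 26, enqueue [none], visited so far: [17, 7, 40, 15, 24, 48, 11, 16, 26]
  queue [44, 49] -> pop 44, enqueue [none], visited so far: [17, 7, 40, 15, 24, 48, 11, 16, 26, 44]
  queue [49] -> pop 49, enqueue [none], visited so far: [17, 7, 40, 15, 24, 48, 11, 16, 26, 44, 49]
Result: [17, 7, 40, 15, 24, 48, 11, 16, 26, 44, 49]


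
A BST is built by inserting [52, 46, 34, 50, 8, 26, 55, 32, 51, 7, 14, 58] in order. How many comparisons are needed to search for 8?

Search path for 8: 52 -> 46 -> 34 -> 8
Found: True
Comparisons: 4


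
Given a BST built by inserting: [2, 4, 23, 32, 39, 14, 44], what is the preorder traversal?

Tree insertion order: [2, 4, 23, 32, 39, 14, 44]
Tree (level-order array): [2, None, 4, None, 23, 14, 32, None, None, None, 39, None, 44]
Preorder traversal: [2, 4, 23, 14, 32, 39, 44]


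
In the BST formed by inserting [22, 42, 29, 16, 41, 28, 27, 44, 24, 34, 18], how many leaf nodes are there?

Tree built from: [22, 42, 29, 16, 41, 28, 27, 44, 24, 34, 18]
Tree (level-order array): [22, 16, 42, None, 18, 29, 44, None, None, 28, 41, None, None, 27, None, 34, None, 24]
Rule: A leaf has 0 children.
Per-node child counts:
  node 22: 2 child(ren)
  node 16: 1 child(ren)
  node 18: 0 child(ren)
  node 42: 2 child(ren)
  node 29: 2 child(ren)
  node 28: 1 child(ren)
  node 27: 1 child(ren)
  node 24: 0 child(ren)
  node 41: 1 child(ren)
  node 34: 0 child(ren)
  node 44: 0 child(ren)
Matching nodes: [18, 24, 34, 44]
Count of leaf nodes: 4


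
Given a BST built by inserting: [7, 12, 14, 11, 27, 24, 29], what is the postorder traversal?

Tree insertion order: [7, 12, 14, 11, 27, 24, 29]
Tree (level-order array): [7, None, 12, 11, 14, None, None, None, 27, 24, 29]
Postorder traversal: [11, 24, 29, 27, 14, 12, 7]


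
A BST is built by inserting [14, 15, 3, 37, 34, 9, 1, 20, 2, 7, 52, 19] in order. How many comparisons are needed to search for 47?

Search path for 47: 14 -> 15 -> 37 -> 52
Found: False
Comparisons: 4


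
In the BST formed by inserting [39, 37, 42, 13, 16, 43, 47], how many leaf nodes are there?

Tree built from: [39, 37, 42, 13, 16, 43, 47]
Tree (level-order array): [39, 37, 42, 13, None, None, 43, None, 16, None, 47]
Rule: A leaf has 0 children.
Per-node child counts:
  node 39: 2 child(ren)
  node 37: 1 child(ren)
  node 13: 1 child(ren)
  node 16: 0 child(ren)
  node 42: 1 child(ren)
  node 43: 1 child(ren)
  node 47: 0 child(ren)
Matching nodes: [16, 47]
Count of leaf nodes: 2


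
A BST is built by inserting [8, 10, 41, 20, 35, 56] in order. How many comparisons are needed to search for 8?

Search path for 8: 8
Found: True
Comparisons: 1


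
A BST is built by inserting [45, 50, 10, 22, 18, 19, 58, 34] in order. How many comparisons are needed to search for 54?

Search path for 54: 45 -> 50 -> 58
Found: False
Comparisons: 3


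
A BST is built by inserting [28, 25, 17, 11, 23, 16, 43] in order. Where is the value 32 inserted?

Starting tree (level order): [28, 25, 43, 17, None, None, None, 11, 23, None, 16]
Insertion path: 28 -> 43
Result: insert 32 as left child of 43
Final tree (level order): [28, 25, 43, 17, None, 32, None, 11, 23, None, None, None, 16]


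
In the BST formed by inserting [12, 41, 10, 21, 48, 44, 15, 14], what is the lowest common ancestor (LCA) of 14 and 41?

Tree insertion order: [12, 41, 10, 21, 48, 44, 15, 14]
Tree (level-order array): [12, 10, 41, None, None, 21, 48, 15, None, 44, None, 14]
In a BST, the LCA of p=14, q=41 is the first node v on the
root-to-leaf path with p <= v <= q (go left if both < v, right if both > v).
Walk from root:
  at 12: both 14 and 41 > 12, go right
  at 41: 14 <= 41 <= 41, this is the LCA
LCA = 41


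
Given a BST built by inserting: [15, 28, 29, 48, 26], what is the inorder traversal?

Tree insertion order: [15, 28, 29, 48, 26]
Tree (level-order array): [15, None, 28, 26, 29, None, None, None, 48]
Inorder traversal: [15, 26, 28, 29, 48]


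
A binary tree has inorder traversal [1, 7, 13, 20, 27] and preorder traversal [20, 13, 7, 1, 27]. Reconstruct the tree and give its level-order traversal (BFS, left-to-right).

Inorder:  [1, 7, 13, 20, 27]
Preorder: [20, 13, 7, 1, 27]
Algorithm: preorder visits root first, so consume preorder in order;
for each root, split the current inorder slice at that value into
left-subtree inorder and right-subtree inorder, then recurse.
Recursive splits:
  root=20; inorder splits into left=[1, 7, 13], right=[27]
  root=13; inorder splits into left=[1, 7], right=[]
  root=7; inorder splits into left=[1], right=[]
  root=1; inorder splits into left=[], right=[]
  root=27; inorder splits into left=[], right=[]
Reconstructed level-order: [20, 13, 27, 7, 1]


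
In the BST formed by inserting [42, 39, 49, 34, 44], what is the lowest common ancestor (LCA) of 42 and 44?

Tree insertion order: [42, 39, 49, 34, 44]
Tree (level-order array): [42, 39, 49, 34, None, 44]
In a BST, the LCA of p=42, q=44 is the first node v on the
root-to-leaf path with p <= v <= q (go left if both < v, right if both > v).
Walk from root:
  at 42: 42 <= 42 <= 44, this is the LCA
LCA = 42


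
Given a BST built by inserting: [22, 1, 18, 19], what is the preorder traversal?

Tree insertion order: [22, 1, 18, 19]
Tree (level-order array): [22, 1, None, None, 18, None, 19]
Preorder traversal: [22, 1, 18, 19]


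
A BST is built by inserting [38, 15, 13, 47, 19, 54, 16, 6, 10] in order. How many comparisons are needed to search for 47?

Search path for 47: 38 -> 47
Found: True
Comparisons: 2


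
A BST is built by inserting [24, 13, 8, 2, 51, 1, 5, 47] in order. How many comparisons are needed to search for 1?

Search path for 1: 24 -> 13 -> 8 -> 2 -> 1
Found: True
Comparisons: 5


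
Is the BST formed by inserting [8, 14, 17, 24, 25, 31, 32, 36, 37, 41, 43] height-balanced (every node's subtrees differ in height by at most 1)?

Tree (level-order array): [8, None, 14, None, 17, None, 24, None, 25, None, 31, None, 32, None, 36, None, 37, None, 41, None, 43]
Definition: a tree is height-balanced if, at every node, |h(left) - h(right)| <= 1 (empty subtree has height -1).
Bottom-up per-node check:
  node 43: h_left=-1, h_right=-1, diff=0 [OK], height=0
  node 41: h_left=-1, h_right=0, diff=1 [OK], height=1
  node 37: h_left=-1, h_right=1, diff=2 [FAIL (|-1-1|=2 > 1)], height=2
  node 36: h_left=-1, h_right=2, diff=3 [FAIL (|-1-2|=3 > 1)], height=3
  node 32: h_left=-1, h_right=3, diff=4 [FAIL (|-1-3|=4 > 1)], height=4
  node 31: h_left=-1, h_right=4, diff=5 [FAIL (|-1-4|=5 > 1)], height=5
  node 25: h_left=-1, h_right=5, diff=6 [FAIL (|-1-5|=6 > 1)], height=6
  node 24: h_left=-1, h_right=6, diff=7 [FAIL (|-1-6|=7 > 1)], height=7
  node 17: h_left=-1, h_right=7, diff=8 [FAIL (|-1-7|=8 > 1)], height=8
  node 14: h_left=-1, h_right=8, diff=9 [FAIL (|-1-8|=9 > 1)], height=9
  node 8: h_left=-1, h_right=9, diff=10 [FAIL (|-1-9|=10 > 1)], height=10
Node 37 violates the condition: |-1 - 1| = 2 > 1.
Result: Not balanced


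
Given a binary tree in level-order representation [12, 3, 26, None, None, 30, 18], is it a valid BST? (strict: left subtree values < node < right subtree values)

Level-order array: [12, 3, 26, None, None, 30, 18]
Validate using subtree bounds (lo, hi): at each node, require lo < value < hi,
then recurse left with hi=value and right with lo=value.
Preorder trace (stopping at first violation):
  at node 12 with bounds (-inf, +inf): OK
  at node 3 with bounds (-inf, 12): OK
  at node 26 with bounds (12, +inf): OK
  at node 30 with bounds (12, 26): VIOLATION
Node 30 violates its bound: not (12 < 30 < 26).
Result: Not a valid BST


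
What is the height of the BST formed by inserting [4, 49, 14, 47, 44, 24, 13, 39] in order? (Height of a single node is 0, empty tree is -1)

Insertion order: [4, 49, 14, 47, 44, 24, 13, 39]
Tree (level-order array): [4, None, 49, 14, None, 13, 47, None, None, 44, None, 24, None, None, 39]
Compute height bottom-up (empty subtree = -1):
  height(13) = 1 + max(-1, -1) = 0
  height(39) = 1 + max(-1, -1) = 0
  height(24) = 1 + max(-1, 0) = 1
  height(44) = 1 + max(1, -1) = 2
  height(47) = 1 + max(2, -1) = 3
  height(14) = 1 + max(0, 3) = 4
  height(49) = 1 + max(4, -1) = 5
  height(4) = 1 + max(-1, 5) = 6
Height = 6


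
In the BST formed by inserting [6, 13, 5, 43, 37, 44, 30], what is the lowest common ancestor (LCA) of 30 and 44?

Tree insertion order: [6, 13, 5, 43, 37, 44, 30]
Tree (level-order array): [6, 5, 13, None, None, None, 43, 37, 44, 30]
In a BST, the LCA of p=30, q=44 is the first node v on the
root-to-leaf path with p <= v <= q (go left if both < v, right if both > v).
Walk from root:
  at 6: both 30 and 44 > 6, go right
  at 13: both 30 and 44 > 13, go right
  at 43: 30 <= 43 <= 44, this is the LCA
LCA = 43


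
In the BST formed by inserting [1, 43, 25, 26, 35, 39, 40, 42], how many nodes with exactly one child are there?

Tree built from: [1, 43, 25, 26, 35, 39, 40, 42]
Tree (level-order array): [1, None, 43, 25, None, None, 26, None, 35, None, 39, None, 40, None, 42]
Rule: These are nodes with exactly 1 non-null child.
Per-node child counts:
  node 1: 1 child(ren)
  node 43: 1 child(ren)
  node 25: 1 child(ren)
  node 26: 1 child(ren)
  node 35: 1 child(ren)
  node 39: 1 child(ren)
  node 40: 1 child(ren)
  node 42: 0 child(ren)
Matching nodes: [1, 43, 25, 26, 35, 39, 40]
Count of nodes with exactly one child: 7


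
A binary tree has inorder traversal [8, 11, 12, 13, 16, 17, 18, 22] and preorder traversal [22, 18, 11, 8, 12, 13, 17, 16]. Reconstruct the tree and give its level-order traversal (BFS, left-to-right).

Inorder:  [8, 11, 12, 13, 16, 17, 18, 22]
Preorder: [22, 18, 11, 8, 12, 13, 17, 16]
Algorithm: preorder visits root first, so consume preorder in order;
for each root, split the current inorder slice at that value into
left-subtree inorder and right-subtree inorder, then recurse.
Recursive splits:
  root=22; inorder splits into left=[8, 11, 12, 13, 16, 17, 18], right=[]
  root=18; inorder splits into left=[8, 11, 12, 13, 16, 17], right=[]
  root=11; inorder splits into left=[8], right=[12, 13, 16, 17]
  root=8; inorder splits into left=[], right=[]
  root=12; inorder splits into left=[], right=[13, 16, 17]
  root=13; inorder splits into left=[], right=[16, 17]
  root=17; inorder splits into left=[16], right=[]
  root=16; inorder splits into left=[], right=[]
Reconstructed level-order: [22, 18, 11, 8, 12, 13, 17, 16]


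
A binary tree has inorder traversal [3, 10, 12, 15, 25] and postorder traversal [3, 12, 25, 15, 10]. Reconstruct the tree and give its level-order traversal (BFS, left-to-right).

Inorder:   [3, 10, 12, 15, 25]
Postorder: [3, 12, 25, 15, 10]
Algorithm: postorder visits root last, so walk postorder right-to-left;
each value is the root of the current inorder slice — split it at that
value, recurse on the right subtree first, then the left.
Recursive splits:
  root=10; inorder splits into left=[3], right=[12, 15, 25]
  root=15; inorder splits into left=[12], right=[25]
  root=25; inorder splits into left=[], right=[]
  root=12; inorder splits into left=[], right=[]
  root=3; inorder splits into left=[], right=[]
Reconstructed level-order: [10, 3, 15, 12, 25]


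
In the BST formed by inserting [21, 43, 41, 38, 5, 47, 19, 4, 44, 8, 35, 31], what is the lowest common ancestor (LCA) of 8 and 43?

Tree insertion order: [21, 43, 41, 38, 5, 47, 19, 4, 44, 8, 35, 31]
Tree (level-order array): [21, 5, 43, 4, 19, 41, 47, None, None, 8, None, 38, None, 44, None, None, None, 35, None, None, None, 31]
In a BST, the LCA of p=8, q=43 is the first node v on the
root-to-leaf path with p <= v <= q (go left if both < v, right if both > v).
Walk from root:
  at 21: 8 <= 21 <= 43, this is the LCA
LCA = 21


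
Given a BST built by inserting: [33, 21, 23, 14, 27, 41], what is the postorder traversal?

Tree insertion order: [33, 21, 23, 14, 27, 41]
Tree (level-order array): [33, 21, 41, 14, 23, None, None, None, None, None, 27]
Postorder traversal: [14, 27, 23, 21, 41, 33]


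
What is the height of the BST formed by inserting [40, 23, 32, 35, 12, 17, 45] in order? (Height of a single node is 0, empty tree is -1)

Insertion order: [40, 23, 32, 35, 12, 17, 45]
Tree (level-order array): [40, 23, 45, 12, 32, None, None, None, 17, None, 35]
Compute height bottom-up (empty subtree = -1):
  height(17) = 1 + max(-1, -1) = 0
  height(12) = 1 + max(-1, 0) = 1
  height(35) = 1 + max(-1, -1) = 0
  height(32) = 1 + max(-1, 0) = 1
  height(23) = 1 + max(1, 1) = 2
  height(45) = 1 + max(-1, -1) = 0
  height(40) = 1 + max(2, 0) = 3
Height = 3


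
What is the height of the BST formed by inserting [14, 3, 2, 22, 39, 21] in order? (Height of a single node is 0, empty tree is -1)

Insertion order: [14, 3, 2, 22, 39, 21]
Tree (level-order array): [14, 3, 22, 2, None, 21, 39]
Compute height bottom-up (empty subtree = -1):
  height(2) = 1 + max(-1, -1) = 0
  height(3) = 1 + max(0, -1) = 1
  height(21) = 1 + max(-1, -1) = 0
  height(39) = 1 + max(-1, -1) = 0
  height(22) = 1 + max(0, 0) = 1
  height(14) = 1 + max(1, 1) = 2
Height = 2


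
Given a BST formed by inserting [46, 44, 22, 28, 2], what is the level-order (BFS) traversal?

Tree insertion order: [46, 44, 22, 28, 2]
Tree (level-order array): [46, 44, None, 22, None, 2, 28]
BFS from the root, enqueuing left then right child of each popped node:
  queue [46] -> pop 46, enqueue [44], visited so far: [46]
  queue [44] -> pop 44, enqueue [22], visited so far: [46, 44]
  queue [22] -> pop 22, enqueue [2, 28], visited so far: [46, 44, 22]
  queue [2, 28] -> pop 2, enqueue [none], visited so far: [46, 44, 22, 2]
  queue [28] -> pop 28, enqueue [none], visited so far: [46, 44, 22, 2, 28]
Result: [46, 44, 22, 2, 28]


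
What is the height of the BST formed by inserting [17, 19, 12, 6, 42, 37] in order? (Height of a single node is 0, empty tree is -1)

Insertion order: [17, 19, 12, 6, 42, 37]
Tree (level-order array): [17, 12, 19, 6, None, None, 42, None, None, 37]
Compute height bottom-up (empty subtree = -1):
  height(6) = 1 + max(-1, -1) = 0
  height(12) = 1 + max(0, -1) = 1
  height(37) = 1 + max(-1, -1) = 0
  height(42) = 1 + max(0, -1) = 1
  height(19) = 1 + max(-1, 1) = 2
  height(17) = 1 + max(1, 2) = 3
Height = 3


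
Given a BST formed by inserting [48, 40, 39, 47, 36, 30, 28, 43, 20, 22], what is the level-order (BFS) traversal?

Tree insertion order: [48, 40, 39, 47, 36, 30, 28, 43, 20, 22]
Tree (level-order array): [48, 40, None, 39, 47, 36, None, 43, None, 30, None, None, None, 28, None, 20, None, None, 22]
BFS from the root, enqueuing left then right child of each popped node:
  queue [48] -> pop 48, enqueue [40], visited so far: [48]
  queue [40] -> pop 40, enqueue [39, 47], visited so far: [48, 40]
  queue [39, 47] -> pop 39, enqueue [36], visited so far: [48, 40, 39]
  queue [47, 36] -> pop 47, enqueue [43], visited so far: [48, 40, 39, 47]
  queue [36, 43] -> pop 36, enqueue [30], visited so far: [48, 40, 39, 47, 36]
  queue [43, 30] -> pop 43, enqueue [none], visited so far: [48, 40, 39, 47, 36, 43]
  queue [30] -> pop 30, enqueue [28], visited so far: [48, 40, 39, 47, 36, 43, 30]
  queue [28] -> pop 28, enqueue [20], visited so far: [48, 40, 39, 47, 36, 43, 30, 28]
  queue [20] -> pop 20, enqueue [22], visited so far: [48, 40, 39, 47, 36, 43, 30, 28, 20]
  queue [22] -> pop 22, enqueue [none], visited so far: [48, 40, 39, 47, 36, 43, 30, 28, 20, 22]
Result: [48, 40, 39, 47, 36, 43, 30, 28, 20, 22]


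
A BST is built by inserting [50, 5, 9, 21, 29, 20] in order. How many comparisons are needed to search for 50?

Search path for 50: 50
Found: True
Comparisons: 1


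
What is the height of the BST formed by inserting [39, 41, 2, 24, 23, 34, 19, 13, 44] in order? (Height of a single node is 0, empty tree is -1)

Insertion order: [39, 41, 2, 24, 23, 34, 19, 13, 44]
Tree (level-order array): [39, 2, 41, None, 24, None, 44, 23, 34, None, None, 19, None, None, None, 13]
Compute height bottom-up (empty subtree = -1):
  height(13) = 1 + max(-1, -1) = 0
  height(19) = 1 + max(0, -1) = 1
  height(23) = 1 + max(1, -1) = 2
  height(34) = 1 + max(-1, -1) = 0
  height(24) = 1 + max(2, 0) = 3
  height(2) = 1 + max(-1, 3) = 4
  height(44) = 1 + max(-1, -1) = 0
  height(41) = 1 + max(-1, 0) = 1
  height(39) = 1 + max(4, 1) = 5
Height = 5


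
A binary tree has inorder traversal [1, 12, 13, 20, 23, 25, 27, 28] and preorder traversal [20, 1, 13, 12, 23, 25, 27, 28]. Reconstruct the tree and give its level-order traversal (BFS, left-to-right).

Inorder:  [1, 12, 13, 20, 23, 25, 27, 28]
Preorder: [20, 1, 13, 12, 23, 25, 27, 28]
Algorithm: preorder visits root first, so consume preorder in order;
for each root, split the current inorder slice at that value into
left-subtree inorder and right-subtree inorder, then recurse.
Recursive splits:
  root=20; inorder splits into left=[1, 12, 13], right=[23, 25, 27, 28]
  root=1; inorder splits into left=[], right=[12, 13]
  root=13; inorder splits into left=[12], right=[]
  root=12; inorder splits into left=[], right=[]
  root=23; inorder splits into left=[], right=[25, 27, 28]
  root=25; inorder splits into left=[], right=[27, 28]
  root=27; inorder splits into left=[], right=[28]
  root=28; inorder splits into left=[], right=[]
Reconstructed level-order: [20, 1, 23, 13, 25, 12, 27, 28]


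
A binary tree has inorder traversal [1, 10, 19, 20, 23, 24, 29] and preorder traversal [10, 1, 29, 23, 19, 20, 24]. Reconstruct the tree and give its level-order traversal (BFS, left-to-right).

Inorder:  [1, 10, 19, 20, 23, 24, 29]
Preorder: [10, 1, 29, 23, 19, 20, 24]
Algorithm: preorder visits root first, so consume preorder in order;
for each root, split the current inorder slice at that value into
left-subtree inorder and right-subtree inorder, then recurse.
Recursive splits:
  root=10; inorder splits into left=[1], right=[19, 20, 23, 24, 29]
  root=1; inorder splits into left=[], right=[]
  root=29; inorder splits into left=[19, 20, 23, 24], right=[]
  root=23; inorder splits into left=[19, 20], right=[24]
  root=19; inorder splits into left=[], right=[20]
  root=20; inorder splits into left=[], right=[]
  root=24; inorder splits into left=[], right=[]
Reconstructed level-order: [10, 1, 29, 23, 19, 24, 20]


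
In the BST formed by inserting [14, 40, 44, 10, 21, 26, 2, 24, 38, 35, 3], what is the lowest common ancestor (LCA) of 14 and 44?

Tree insertion order: [14, 40, 44, 10, 21, 26, 2, 24, 38, 35, 3]
Tree (level-order array): [14, 10, 40, 2, None, 21, 44, None, 3, None, 26, None, None, None, None, 24, 38, None, None, 35]
In a BST, the LCA of p=14, q=44 is the first node v on the
root-to-leaf path with p <= v <= q (go left if both < v, right if both > v).
Walk from root:
  at 14: 14 <= 14 <= 44, this is the LCA
LCA = 14


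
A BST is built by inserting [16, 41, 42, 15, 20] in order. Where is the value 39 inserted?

Starting tree (level order): [16, 15, 41, None, None, 20, 42]
Insertion path: 16 -> 41 -> 20
Result: insert 39 as right child of 20
Final tree (level order): [16, 15, 41, None, None, 20, 42, None, 39]


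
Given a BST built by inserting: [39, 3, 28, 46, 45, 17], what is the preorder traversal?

Tree insertion order: [39, 3, 28, 46, 45, 17]
Tree (level-order array): [39, 3, 46, None, 28, 45, None, 17]
Preorder traversal: [39, 3, 28, 17, 46, 45]


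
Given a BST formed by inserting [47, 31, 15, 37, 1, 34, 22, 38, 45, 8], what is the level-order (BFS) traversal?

Tree insertion order: [47, 31, 15, 37, 1, 34, 22, 38, 45, 8]
Tree (level-order array): [47, 31, None, 15, 37, 1, 22, 34, 38, None, 8, None, None, None, None, None, 45]
BFS from the root, enqueuing left then right child of each popped node:
  queue [47] -> pop 47, enqueue [31], visited so far: [47]
  queue [31] -> pop 31, enqueue [15, 37], visited so far: [47, 31]
  queue [15, 37] -> pop 15, enqueue [1, 22], visited so far: [47, 31, 15]
  queue [37, 1, 22] -> pop 37, enqueue [34, 38], visited so far: [47, 31, 15, 37]
  queue [1, 22, 34, 38] -> pop 1, enqueue [8], visited so far: [47, 31, 15, 37, 1]
  queue [22, 34, 38, 8] -> pop 22, enqueue [none], visited so far: [47, 31, 15, 37, 1, 22]
  queue [34, 38, 8] -> pop 34, enqueue [none], visited so far: [47, 31, 15, 37, 1, 22, 34]
  queue [38, 8] -> pop 38, enqueue [45], visited so far: [47, 31, 15, 37, 1, 22, 34, 38]
  queue [8, 45] -> pop 8, enqueue [none], visited so far: [47, 31, 15, 37, 1, 22, 34, 38, 8]
  queue [45] -> pop 45, enqueue [none], visited so far: [47, 31, 15, 37, 1, 22, 34, 38, 8, 45]
Result: [47, 31, 15, 37, 1, 22, 34, 38, 8, 45]


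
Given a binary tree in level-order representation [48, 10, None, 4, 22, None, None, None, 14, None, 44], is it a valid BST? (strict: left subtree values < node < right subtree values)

Level-order array: [48, 10, None, 4, 22, None, None, None, 14, None, 44]
Validate using subtree bounds (lo, hi): at each node, require lo < value < hi,
then recurse left with hi=value and right with lo=value.
Preorder trace (stopping at first violation):
  at node 48 with bounds (-inf, +inf): OK
  at node 10 with bounds (-inf, 48): OK
  at node 4 with bounds (-inf, 10): OK
  at node 22 with bounds (10, 48): OK
  at node 14 with bounds (22, 48): VIOLATION
Node 14 violates its bound: not (22 < 14 < 48).
Result: Not a valid BST


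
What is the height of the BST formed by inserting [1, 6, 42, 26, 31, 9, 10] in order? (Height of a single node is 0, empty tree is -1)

Insertion order: [1, 6, 42, 26, 31, 9, 10]
Tree (level-order array): [1, None, 6, None, 42, 26, None, 9, 31, None, 10]
Compute height bottom-up (empty subtree = -1):
  height(10) = 1 + max(-1, -1) = 0
  height(9) = 1 + max(-1, 0) = 1
  height(31) = 1 + max(-1, -1) = 0
  height(26) = 1 + max(1, 0) = 2
  height(42) = 1 + max(2, -1) = 3
  height(6) = 1 + max(-1, 3) = 4
  height(1) = 1 + max(-1, 4) = 5
Height = 5


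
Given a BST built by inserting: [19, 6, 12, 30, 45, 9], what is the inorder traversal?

Tree insertion order: [19, 6, 12, 30, 45, 9]
Tree (level-order array): [19, 6, 30, None, 12, None, 45, 9]
Inorder traversal: [6, 9, 12, 19, 30, 45]


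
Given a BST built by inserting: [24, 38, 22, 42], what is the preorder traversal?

Tree insertion order: [24, 38, 22, 42]
Tree (level-order array): [24, 22, 38, None, None, None, 42]
Preorder traversal: [24, 22, 38, 42]


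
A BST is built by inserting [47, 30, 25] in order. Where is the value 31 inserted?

Starting tree (level order): [47, 30, None, 25]
Insertion path: 47 -> 30
Result: insert 31 as right child of 30
Final tree (level order): [47, 30, None, 25, 31]


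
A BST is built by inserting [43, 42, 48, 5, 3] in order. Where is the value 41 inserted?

Starting tree (level order): [43, 42, 48, 5, None, None, None, 3]
Insertion path: 43 -> 42 -> 5
Result: insert 41 as right child of 5
Final tree (level order): [43, 42, 48, 5, None, None, None, 3, 41]


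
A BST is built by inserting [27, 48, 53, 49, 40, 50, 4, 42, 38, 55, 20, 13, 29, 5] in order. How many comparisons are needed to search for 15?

Search path for 15: 27 -> 4 -> 20 -> 13
Found: False
Comparisons: 4


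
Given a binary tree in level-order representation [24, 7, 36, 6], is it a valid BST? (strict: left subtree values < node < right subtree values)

Level-order array: [24, 7, 36, 6]
Validate using subtree bounds (lo, hi): at each node, require lo < value < hi,
then recurse left with hi=value and right with lo=value.
Preorder trace (stopping at first violation):
  at node 24 with bounds (-inf, +inf): OK
  at node 7 with bounds (-inf, 24): OK
  at node 6 with bounds (-inf, 7): OK
  at node 36 with bounds (24, +inf): OK
No violation found at any node.
Result: Valid BST


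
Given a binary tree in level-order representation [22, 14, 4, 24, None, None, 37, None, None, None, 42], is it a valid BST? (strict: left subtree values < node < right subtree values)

Level-order array: [22, 14, 4, 24, None, None, 37, None, None, None, 42]
Validate using subtree bounds (lo, hi): at each node, require lo < value < hi,
then recurse left with hi=value and right with lo=value.
Preorder trace (stopping at first violation):
  at node 22 with bounds (-inf, +inf): OK
  at node 14 with bounds (-inf, 22): OK
  at node 24 with bounds (-inf, 14): VIOLATION
Node 24 violates its bound: not (-inf < 24 < 14).
Result: Not a valid BST


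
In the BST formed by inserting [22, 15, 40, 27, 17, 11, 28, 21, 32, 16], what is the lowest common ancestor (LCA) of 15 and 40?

Tree insertion order: [22, 15, 40, 27, 17, 11, 28, 21, 32, 16]
Tree (level-order array): [22, 15, 40, 11, 17, 27, None, None, None, 16, 21, None, 28, None, None, None, None, None, 32]
In a BST, the LCA of p=15, q=40 is the first node v on the
root-to-leaf path with p <= v <= q (go left if both < v, right if both > v).
Walk from root:
  at 22: 15 <= 22 <= 40, this is the LCA
LCA = 22


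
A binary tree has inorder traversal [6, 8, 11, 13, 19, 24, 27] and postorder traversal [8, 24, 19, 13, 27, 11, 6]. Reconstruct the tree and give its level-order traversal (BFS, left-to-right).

Inorder:   [6, 8, 11, 13, 19, 24, 27]
Postorder: [8, 24, 19, 13, 27, 11, 6]
Algorithm: postorder visits root last, so walk postorder right-to-left;
each value is the root of the current inorder slice — split it at that
value, recurse on the right subtree first, then the left.
Recursive splits:
  root=6; inorder splits into left=[], right=[8, 11, 13, 19, 24, 27]
  root=11; inorder splits into left=[8], right=[13, 19, 24, 27]
  root=27; inorder splits into left=[13, 19, 24], right=[]
  root=13; inorder splits into left=[], right=[19, 24]
  root=19; inorder splits into left=[], right=[24]
  root=24; inorder splits into left=[], right=[]
  root=8; inorder splits into left=[], right=[]
Reconstructed level-order: [6, 11, 8, 27, 13, 19, 24]


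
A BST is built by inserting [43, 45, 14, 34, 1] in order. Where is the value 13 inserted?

Starting tree (level order): [43, 14, 45, 1, 34]
Insertion path: 43 -> 14 -> 1
Result: insert 13 as right child of 1
Final tree (level order): [43, 14, 45, 1, 34, None, None, None, 13]


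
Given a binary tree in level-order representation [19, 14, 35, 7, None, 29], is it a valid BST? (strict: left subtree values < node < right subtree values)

Level-order array: [19, 14, 35, 7, None, 29]
Validate using subtree bounds (lo, hi): at each node, require lo < value < hi,
then recurse left with hi=value and right with lo=value.
Preorder trace (stopping at first violation):
  at node 19 with bounds (-inf, +inf): OK
  at node 14 with bounds (-inf, 19): OK
  at node 7 with bounds (-inf, 14): OK
  at node 35 with bounds (19, +inf): OK
  at node 29 with bounds (19, 35): OK
No violation found at any node.
Result: Valid BST


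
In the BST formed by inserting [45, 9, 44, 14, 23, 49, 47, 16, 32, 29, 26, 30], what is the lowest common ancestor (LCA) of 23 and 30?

Tree insertion order: [45, 9, 44, 14, 23, 49, 47, 16, 32, 29, 26, 30]
Tree (level-order array): [45, 9, 49, None, 44, 47, None, 14, None, None, None, None, 23, 16, 32, None, None, 29, None, 26, 30]
In a BST, the LCA of p=23, q=30 is the first node v on the
root-to-leaf path with p <= v <= q (go left if both < v, right if both > v).
Walk from root:
  at 45: both 23 and 30 < 45, go left
  at 9: both 23 and 30 > 9, go right
  at 44: both 23 and 30 < 44, go left
  at 14: both 23 and 30 > 14, go right
  at 23: 23 <= 23 <= 30, this is the LCA
LCA = 23


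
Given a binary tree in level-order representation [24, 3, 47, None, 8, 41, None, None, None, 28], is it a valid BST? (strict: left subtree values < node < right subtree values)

Level-order array: [24, 3, 47, None, 8, 41, None, None, None, 28]
Validate using subtree bounds (lo, hi): at each node, require lo < value < hi,
then recurse left with hi=value and right with lo=value.
Preorder trace (stopping at first violation):
  at node 24 with bounds (-inf, +inf): OK
  at node 3 with bounds (-inf, 24): OK
  at node 8 with bounds (3, 24): OK
  at node 47 with bounds (24, +inf): OK
  at node 41 with bounds (24, 47): OK
  at node 28 with bounds (24, 41): OK
No violation found at any node.
Result: Valid BST
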